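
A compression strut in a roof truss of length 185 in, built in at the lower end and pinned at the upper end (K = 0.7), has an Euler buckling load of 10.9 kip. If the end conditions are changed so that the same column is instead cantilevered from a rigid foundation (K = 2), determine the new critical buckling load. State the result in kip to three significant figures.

P_cr ∝ 1/K², so P_cr,new = P_cr,old × (K_old/K_new)² = 10.9 × (0.7/2)²
= 10.9 × 0.1225 = 1.34 kip

P_cr ≈ 1.34 kip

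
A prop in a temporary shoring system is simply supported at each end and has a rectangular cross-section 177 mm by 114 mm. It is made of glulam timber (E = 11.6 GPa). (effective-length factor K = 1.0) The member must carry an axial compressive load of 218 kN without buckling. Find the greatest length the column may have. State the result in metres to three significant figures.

L_max ≈ 3.39 m

Buckling occurs about the weak axis: I_min = h·b³/12 with b = 114 mm (the shorter side).
I_min = 177×114³/12 = 2.185×10^7 mm⁴
I = 2.185×10^-5 m⁴
At the buckling limit P_cr = P = 2.180×10^5 N
From P_cr = π²EI/(K·L)²:  L = (1/K)·√(π²EI/P_cr) = (1/1)·√(π²×1.16×10^10×2.185×10^-5/2.180×10^5)
L = 3.39 m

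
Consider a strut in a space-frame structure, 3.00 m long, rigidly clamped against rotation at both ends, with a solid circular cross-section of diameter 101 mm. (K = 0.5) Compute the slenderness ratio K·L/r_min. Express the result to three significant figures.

λ ≈ 59.4

For a solid circle r = d/4 = 101/4 = 25.25 mm
L_e = K·L = 0.5 × 3.00 m = 1.500 m = 1500.0 mm
λ = L_e / r_min = 1500.0 / 25.25 = 59.4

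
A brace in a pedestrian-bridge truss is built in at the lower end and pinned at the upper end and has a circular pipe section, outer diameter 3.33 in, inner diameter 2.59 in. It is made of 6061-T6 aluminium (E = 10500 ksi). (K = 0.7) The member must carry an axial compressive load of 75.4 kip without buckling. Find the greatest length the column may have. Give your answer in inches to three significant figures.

L_max ≈ 104 in

d_o = 3.33 in, d_i = 2.59 in
I = π(d_o⁴ − d_i⁴)/64 = π(3.33⁴ − 2.590⁴)/64 = 3.827 in⁴
At the buckling limit P_cr = P = 7.540×10^4 lb
From P_cr = π²EI/(K·L)²:  L = (1/K)·√(π²EI/P_cr) = (1/0.7)·√(π²×1.05×10^7×3.827/7.540×10^4)
L = 104 in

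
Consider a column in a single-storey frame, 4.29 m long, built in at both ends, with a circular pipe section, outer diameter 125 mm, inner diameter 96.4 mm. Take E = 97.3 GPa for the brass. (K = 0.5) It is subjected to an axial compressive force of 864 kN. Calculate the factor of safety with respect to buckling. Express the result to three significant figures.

n ≈ 1.87

d_o = 125 mm, d_i = 96.4 mm
I = π(d_o⁴ − d_i⁴)/64 = π(125⁴ − 96.40⁴)/64 = 7.745×10^6 mm⁴
I = 7.745×10^6 mm⁴ = 7.745×10^-6 m⁴
Effective length L_e = K·L = 0.5 × 4.29 = 2.145 m
P_cr = π²EI / L_e² = π² × 97.3×10⁹ × 7.745×10^-6 / 2.145² = 1.617×10^6 N
Factor of safety n = P_cr / P = 1616.5 / 864 = 1.87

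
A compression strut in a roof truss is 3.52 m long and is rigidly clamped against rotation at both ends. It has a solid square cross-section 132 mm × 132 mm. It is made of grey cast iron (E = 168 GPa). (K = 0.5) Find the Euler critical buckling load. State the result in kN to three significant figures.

I = a⁴/12 = 132⁴/12 = 2.530×10^7 mm⁴
I = 2.530×10^7 mm⁴ = 2.530×10^-5 m⁴
Effective length L_e = K·L = 0.5 × 3.52 = 1.760 m
P_cr = π²EI / L_e² = π² × 168×10⁹ × 2.530×10^-5 / 1.760² = 1.354×10^7 N

P_cr ≈ 13500 kN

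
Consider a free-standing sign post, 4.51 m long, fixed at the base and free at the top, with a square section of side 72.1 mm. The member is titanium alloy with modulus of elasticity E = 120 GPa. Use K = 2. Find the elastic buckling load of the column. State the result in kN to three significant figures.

P_cr ≈ 32.8 kN

I = a⁴/12 = 72.1⁴/12 = 2.252×10^6 mm⁴
I = 2.252×10^6 mm⁴ = 2.252×10^-6 m⁴
Effective length L_e = K·L = 2 × 4.51 = 9.020 m
P_cr = π²EI / L_e² = π² × 120×10⁹ × 2.252×10^-6 / 9.020² = 3.278×10^4 N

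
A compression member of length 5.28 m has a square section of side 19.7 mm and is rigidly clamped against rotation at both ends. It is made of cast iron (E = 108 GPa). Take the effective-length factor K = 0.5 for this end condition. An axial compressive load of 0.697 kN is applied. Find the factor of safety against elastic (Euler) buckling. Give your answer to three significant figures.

n ≈ 2.75

I = a⁴/12 = 19.7⁴/12 = 1.255×10^4 mm⁴
I = 1.255×10^4 mm⁴ = 1.255×10^-8 m⁴
Effective length L_e = K·L = 0.5 × 5.28 = 2.640 m
P_cr = π²EI / L_e² = π² × 108×10⁹ × 1.255×10^-8 / 2.640² = 1.920×10^3 N
Factor of safety n = P_cr / P = 1.9195 / 0.697 = 2.75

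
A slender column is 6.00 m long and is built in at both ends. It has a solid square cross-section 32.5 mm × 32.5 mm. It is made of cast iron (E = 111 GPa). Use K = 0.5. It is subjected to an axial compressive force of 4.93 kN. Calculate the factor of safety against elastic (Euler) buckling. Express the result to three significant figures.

I = a⁴/12 = 32.5⁴/12 = 9.297×10^4 mm⁴
I = 9.297×10^4 mm⁴ = 9.297×10^-8 m⁴
Effective length L_e = K·L = 0.5 × 6.00 = 3.000 m
P_cr = π²EI / L_e² = π² × 111×10⁹ × 9.297×10^-8 / 3.000² = 1.132×10^4 N
Factor of safety n = P_cr / P = 11.317 / 4.93 = 2.30

n ≈ 2.30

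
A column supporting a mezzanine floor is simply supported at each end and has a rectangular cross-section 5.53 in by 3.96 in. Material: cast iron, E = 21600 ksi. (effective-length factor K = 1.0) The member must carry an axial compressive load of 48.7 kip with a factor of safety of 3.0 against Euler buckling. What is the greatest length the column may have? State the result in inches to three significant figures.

Buckling occurs about the weak axis: I_min = h·b³/12 with b = 3.96 in (the shorter side).
I_min = 5.53×3.96³/12 = 28.62 in⁴
Required critical load P_cr = n·P = 3.0 × 48.7 = 146.1 kip = 1.461×10^5 lb
From P_cr = π²EI/(K·L)²:  L = (1/K)·√(π²EI/P_cr) = (1/1)·√(π²×2.16×10^7×28.62/1.461×10^5)
L = 204 in

L_max ≈ 204 in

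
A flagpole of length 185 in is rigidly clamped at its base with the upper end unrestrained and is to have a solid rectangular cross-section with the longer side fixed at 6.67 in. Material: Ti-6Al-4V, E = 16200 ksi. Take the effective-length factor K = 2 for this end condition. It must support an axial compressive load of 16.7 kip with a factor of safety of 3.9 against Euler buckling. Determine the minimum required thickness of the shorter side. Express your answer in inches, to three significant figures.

Required P_cr = n·P = 3.9 × 16.7 = 65.13 kip
L_e = K·L = 2 × 185 = 370.0 in
Required I = P_cr·L_e²/(π²E) = 6.513×10^4 × 370.0² / (π² × 1.62×10^7) = 55.77 in⁴
Rectangle, weak axis: I_min = h·b³/12 with h = 6.67 in fixed  ⇒  b = (12I/h)^(1/3) = 4.65 in

b ≈ 4.65 in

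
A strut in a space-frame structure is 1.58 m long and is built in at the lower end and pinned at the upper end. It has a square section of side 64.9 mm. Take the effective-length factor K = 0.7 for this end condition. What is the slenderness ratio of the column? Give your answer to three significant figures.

For a square r = a/√12 = 64.9/√12 = 18.74 mm
L_e = K·L = 0.7 × 1.58 m = 1.106 m = 1106.0 mm
λ = L_e / r_min = 1106.0 / 18.74 = 59.0

λ ≈ 59.0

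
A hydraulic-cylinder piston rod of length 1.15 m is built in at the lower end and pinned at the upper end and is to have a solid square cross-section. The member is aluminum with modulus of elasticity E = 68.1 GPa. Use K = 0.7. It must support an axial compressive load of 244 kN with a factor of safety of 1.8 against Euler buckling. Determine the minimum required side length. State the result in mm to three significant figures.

Required P_cr = n·P = 1.8 × 244 = 439.2 kN
L_e = K·L = 0.7 × 1.15 = 0.8050 m
Required I = P_cr·L_e²/(π²E) = 4.392×10^5 × 0.8050² / (π² × 6.81×10^10) = 4.235×10^-7 m⁴
I_req = 4.235×10^5 mm⁴
Solid square: I = a⁴/12  ⇒  a = (12I)^(1/4) = (12×4.235×10^5)^(1/4) = 47.5 mm

a ≈ 47.5 mm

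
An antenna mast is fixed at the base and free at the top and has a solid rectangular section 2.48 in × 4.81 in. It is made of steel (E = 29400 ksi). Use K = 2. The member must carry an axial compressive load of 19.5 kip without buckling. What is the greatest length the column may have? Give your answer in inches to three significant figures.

Buckling occurs about the weak axis: I_min = h·b³/12 with b = 2.48 in (the shorter side).
I_min = 4.81×2.48³/12 = 6.114 in⁴
At the buckling limit P_cr = P = 1.950×10^4 lb
From P_cr = π²EI/(K·L)²:  L = (1/K)·√(π²EI/P_cr) = (1/2)·√(π²×2.94×10^7×6.114/1.950×10^4)
L = 151 in

L_max ≈ 151 in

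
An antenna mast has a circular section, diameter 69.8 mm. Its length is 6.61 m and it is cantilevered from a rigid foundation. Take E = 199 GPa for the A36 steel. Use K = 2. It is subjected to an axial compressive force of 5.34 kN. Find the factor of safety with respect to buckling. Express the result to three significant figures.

I = πd⁴/64 = π×69.8⁴/64 = 1.165×10^6 mm⁴
I = 1.165×10^6 mm⁴ = 1.165×10^-6 m⁴
Effective length L_e = K·L = 2 × 6.61 = 13.22 m
P_cr = π²EI / L_e² = π² × 199×10⁹ × 1.165×10^-6 / 13.22² = 1.309×10^4 N
Factor of safety n = P_cr / P = 13.094 / 5.34 = 2.45

n ≈ 2.45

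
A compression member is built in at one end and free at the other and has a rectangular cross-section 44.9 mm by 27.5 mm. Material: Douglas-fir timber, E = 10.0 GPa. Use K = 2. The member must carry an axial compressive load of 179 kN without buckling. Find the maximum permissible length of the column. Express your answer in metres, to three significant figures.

L_max ≈ 0.104 m

Buckling occurs about the weak axis: I_min = h·b³/12 with b = 27.5 mm (the shorter side).
I_min = 44.9×27.5³/12 = 7.781×10^4 mm⁴
I = 7.781×10^-8 m⁴
At the buckling limit P_cr = P = 1.790×10^5 N
From P_cr = π²EI/(K·L)²:  L = (1/K)·√(π²EI/P_cr) = (1/2)·√(π²×1.00×10^10×7.781×10^-8/1.790×10^5)
L = 0.104 m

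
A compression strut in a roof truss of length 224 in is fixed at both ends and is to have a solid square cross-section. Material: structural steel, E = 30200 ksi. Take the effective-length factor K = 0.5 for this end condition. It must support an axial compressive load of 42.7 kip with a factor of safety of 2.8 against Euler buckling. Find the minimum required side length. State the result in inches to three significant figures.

a ≈ 2.79 in

Required P_cr = n·P = 2.8 × 42.7 = 119.6 kip
L_e = K·L = 0.5 × 224 = 112.0 in
Required I = P_cr·L_e²/(π²E) = 1.196×10^5 × 112.0² / (π² × 3.02×10^7) = 5.032 in⁴
Solid square: I = a⁴/12  ⇒  a = (12I)^(1/4) = (12×5.032)^(1/4) = 2.79 in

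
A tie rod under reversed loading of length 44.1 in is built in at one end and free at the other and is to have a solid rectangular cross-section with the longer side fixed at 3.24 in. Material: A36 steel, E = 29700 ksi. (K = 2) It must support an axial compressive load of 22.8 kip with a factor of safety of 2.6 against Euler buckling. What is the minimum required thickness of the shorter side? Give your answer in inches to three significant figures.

b ≈ 1.80 in

Required P_cr = n·P = 2.6 × 22.8 = 59.28 kip
L_e = K·L = 2 × 44.1 = 88.20 in
Required I = P_cr·L_e²/(π²E) = 5.928×10^4 × 88.20² / (π² × 2.97×10^7) = 1.573 in⁴
Rectangle, weak axis: I_min = h·b³/12 with h = 3.24 in fixed  ⇒  b = (12I/h)^(1/3) = 1.80 in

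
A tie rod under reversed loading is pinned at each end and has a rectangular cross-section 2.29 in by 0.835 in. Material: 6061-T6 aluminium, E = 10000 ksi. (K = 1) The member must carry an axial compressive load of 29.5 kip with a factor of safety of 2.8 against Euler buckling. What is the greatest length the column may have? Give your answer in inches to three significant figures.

L_max ≈ 11.5 in

Buckling occurs about the weak axis: I_min = h·b³/12 with b = 0.835 in (the shorter side).
I_min = 2.29×0.835³/12 = 0.1111 in⁴
Required critical load P_cr = n·P = 2.8 × 29.5 = 82.60 kip = 8.260×10^4 lb
From P_cr = π²EI/(K·L)²:  L = (1/K)·√(π²EI/P_cr) = (1/1)·√(π²×1.00×10^7×0.1111/8.260×10^4)
L = 11.5 in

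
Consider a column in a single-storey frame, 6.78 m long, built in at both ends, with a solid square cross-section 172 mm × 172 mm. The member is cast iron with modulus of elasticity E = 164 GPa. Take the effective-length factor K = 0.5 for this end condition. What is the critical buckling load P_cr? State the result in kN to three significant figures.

I = a⁴/12 = 172⁴/12 = 7.293×10^7 mm⁴
I = 7.293×10^7 mm⁴ = 7.293×10^-5 m⁴
Effective length L_e = K·L = 0.5 × 6.78 = 3.390 m
P_cr = π²EI / L_e² = π² × 164×10⁹ × 7.293×10^-5 / 3.390² = 1.027×10^7 N

P_cr ≈ 10300 kN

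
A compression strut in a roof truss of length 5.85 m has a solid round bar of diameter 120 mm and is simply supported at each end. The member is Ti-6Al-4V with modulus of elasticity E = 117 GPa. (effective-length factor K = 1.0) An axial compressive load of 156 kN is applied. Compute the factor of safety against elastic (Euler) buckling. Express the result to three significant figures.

n ≈ 2.20

I = πd⁴/64 = π×120⁴/64 = 1.018×10^7 mm⁴
I = 1.018×10^7 mm⁴ = 1.018×10^-5 m⁴
Effective length L_e = K·L = 1 × 5.85 = 5.850 m
P_cr = π²EI / L_e² = π² × 117×10⁹ × 1.018×10^-5 / 5.850² = 3.435×10^5 N
Factor of safety n = P_cr / P = 343.45 / 156 = 2.20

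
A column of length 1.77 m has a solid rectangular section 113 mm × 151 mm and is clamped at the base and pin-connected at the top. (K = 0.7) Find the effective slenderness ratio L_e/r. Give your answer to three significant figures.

λ ≈ 38.0

Buckling occurs about the weak axis: I_min = h·b³/12 with b = 113 mm (the shorter side).
I_min = 151×113³/12 = 1.816×10^7 mm⁴
A = 1.706×10^4 mm²;  r_min = √(I/A) = √(1.816×10^7/1.706×10^4) = 32.62 mm
L_e = K·L = 0.7 × 1.77 m = 1.239 m = 1239.0 mm
λ = L_e / r_min = 1239.0 / 32.62 = 38.0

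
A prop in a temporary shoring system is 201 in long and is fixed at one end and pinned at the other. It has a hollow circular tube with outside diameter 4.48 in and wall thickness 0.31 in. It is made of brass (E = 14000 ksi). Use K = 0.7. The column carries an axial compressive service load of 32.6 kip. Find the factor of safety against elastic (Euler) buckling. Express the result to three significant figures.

n ≈ 1.90

Inner diameter d_i = 4.48 − 2×0.31 = 3.860 in
I = π(d_o⁴ − d_i⁴)/64 = π(4.48⁴ − 3.860⁴)/64 = 8.876 in⁴
Effective length L_e = K·L = 0.7 × 201 = 140.7 in
P_cr = π²EI / L_e² = π² × 14000×10³ × 8.876 / 140.7² = 6.195×10^4 lb
Factor of safety n = P_cr / P = 61.953 / 32.6 = 1.90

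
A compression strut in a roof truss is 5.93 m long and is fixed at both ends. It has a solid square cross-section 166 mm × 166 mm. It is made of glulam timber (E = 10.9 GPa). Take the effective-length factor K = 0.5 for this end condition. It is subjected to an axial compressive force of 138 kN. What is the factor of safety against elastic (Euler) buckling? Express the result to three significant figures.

n ≈ 5.61

I = a⁴/12 = 166⁴/12 = 6.328×10^7 mm⁴
I = 6.328×10^7 mm⁴ = 6.328×10^-5 m⁴
Effective length L_e = K·L = 0.5 × 5.93 = 2.965 m
P_cr = π²EI / L_e² = π² × 10.9×10⁹ × 6.328×10^-5 / 2.965² = 7.743×10^5 N
Factor of safety n = P_cr / P = 774.33 / 138 = 5.61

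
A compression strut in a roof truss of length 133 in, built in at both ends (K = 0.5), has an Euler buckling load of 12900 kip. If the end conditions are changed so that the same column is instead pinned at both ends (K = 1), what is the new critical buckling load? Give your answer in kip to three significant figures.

P_cr ≈ 3220 kip

P_cr ∝ 1/K², so P_cr,new = P_cr,old × (K_old/K_new)² = 12900 × (0.5/1)²
= 12900 × 0.2500 = 3220 kip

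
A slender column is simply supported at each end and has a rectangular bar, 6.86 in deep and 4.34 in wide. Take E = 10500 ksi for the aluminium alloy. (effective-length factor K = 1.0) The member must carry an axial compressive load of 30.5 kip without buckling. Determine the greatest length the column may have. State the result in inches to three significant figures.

Buckling occurs about the weak axis: I_min = h·b³/12 with b = 4.34 in (the shorter side).
I_min = 6.86×4.34³/12 = 46.73 in⁴
At the buckling limit P_cr = P = 3.050×10^4 lb
From P_cr = π²EI/(K·L)²:  L = (1/K)·√(π²EI/P_cr) = (1/1)·√(π²×1.05×10^7×46.73/3.050×10^4)
L = 398 in

L_max ≈ 398 in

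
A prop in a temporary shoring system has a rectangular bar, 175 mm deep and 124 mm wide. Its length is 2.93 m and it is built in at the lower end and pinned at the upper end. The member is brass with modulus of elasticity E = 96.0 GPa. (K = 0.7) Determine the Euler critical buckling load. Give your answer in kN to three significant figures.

Buckling occurs about the weak axis: I_min = h·b³/12 with b = 124 mm (the shorter side).
I_min = 175×124³/12 = 2.780×10^7 mm⁴
I = 2.780×10^7 mm⁴ = 2.780×10^-5 m⁴
Effective length L_e = K·L = 0.7 × 2.93 = 2.051 m
P_cr = π²EI / L_e² = π² × 96.0×10⁹ × 2.780×10^-5 / 2.051² = 6.263×10^6 N

P_cr ≈ 6260 kN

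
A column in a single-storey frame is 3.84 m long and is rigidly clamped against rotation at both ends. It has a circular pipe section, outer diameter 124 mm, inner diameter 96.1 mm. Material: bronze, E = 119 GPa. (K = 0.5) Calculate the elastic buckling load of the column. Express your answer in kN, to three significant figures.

P_cr ≈ 2360 kN

d_o = 124 mm, d_i = 96.1 mm
I = π(d_o⁴ − d_i⁴)/64 = π(124⁴ − 96.10⁴)/64 = 7.419×10^6 mm⁴
I = 7.419×10^6 mm⁴ = 7.419×10^-6 m⁴
Effective length L_e = K·L = 0.5 × 3.84 = 1.920 m
P_cr = π²EI / L_e² = π² × 119×10⁹ × 7.419×10^-6 / 1.920² = 2.364×10^6 N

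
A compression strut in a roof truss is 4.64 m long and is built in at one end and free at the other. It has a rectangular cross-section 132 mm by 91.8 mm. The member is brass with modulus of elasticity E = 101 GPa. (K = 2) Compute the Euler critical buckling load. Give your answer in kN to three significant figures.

Buckling occurs about the weak axis: I_min = h·b³/12 with b = 91.8 mm (the shorter side).
I_min = 132×91.8³/12 = 8.510×10^6 mm⁴
I = 8.510×10^6 mm⁴ = 8.510×10^-6 m⁴
Effective length L_e = K·L = 2 × 4.64 = 9.280 m
P_cr = π²EI / L_e² = π² × 101×10⁹ × 8.510×10^-6 / 9.280² = 9.850×10^4 N

P_cr ≈ 98.5 kN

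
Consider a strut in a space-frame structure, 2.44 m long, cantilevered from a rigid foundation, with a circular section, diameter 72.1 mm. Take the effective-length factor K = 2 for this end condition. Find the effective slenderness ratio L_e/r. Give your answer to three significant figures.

I = πd⁴/64 = π×72.1⁴/64 = 1.327×10^6 mm⁴
A = 4.083×10^3 mm²;  r_min = √(I/A) = √(1.327×10^6/4.083×10^3) = 18.02 mm
L_e = K·L = 2 × 2.44 m = 4.880 m = 4880.0 mm
λ = L_e / r_min = 4880.0 / 18.02 = 271

λ ≈ 271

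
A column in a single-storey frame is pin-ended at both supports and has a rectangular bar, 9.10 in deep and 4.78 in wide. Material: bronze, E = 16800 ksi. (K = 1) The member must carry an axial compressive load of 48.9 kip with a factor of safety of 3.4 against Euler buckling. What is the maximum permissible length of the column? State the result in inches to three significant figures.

L_max ≈ 287 in

Buckling occurs about the weak axis: I_min = h·b³/12 with b = 4.78 in (the shorter side).
I_min = 9.10×4.78³/12 = 82.82 in⁴
Required critical load P_cr = n·P = 3.4 × 48.9 = 166.3 kip = 1.663×10^5 lb
From P_cr = π²EI/(K·L)²:  L = (1/K)·√(π²EI/P_cr) = (1/1)·√(π²×1.68×10^7×82.82/1.663×10^5)
L = 287 in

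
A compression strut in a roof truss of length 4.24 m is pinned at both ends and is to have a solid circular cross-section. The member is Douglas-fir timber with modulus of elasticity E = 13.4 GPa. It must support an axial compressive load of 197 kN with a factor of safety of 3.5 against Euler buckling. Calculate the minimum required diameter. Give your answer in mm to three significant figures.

d ≈ 209 mm

Required P_cr = n·P = 3.5 × 197 = 689.5 kN
L_e = K·L = 1 × 4.24 = 4.240 m
Required I = P_cr·L_e²/(π²E) = 6.895×10^5 × 4.240² / (π² × 1.34×10^10) = 9.373×10^-5 m⁴
I_req = 9.373×10^7 mm⁴
Solid circle: I = πd⁴/64  ⇒  d = (64I/π)^(1/4) = (64×9.373×10^7/π)^(1/4) = 209 mm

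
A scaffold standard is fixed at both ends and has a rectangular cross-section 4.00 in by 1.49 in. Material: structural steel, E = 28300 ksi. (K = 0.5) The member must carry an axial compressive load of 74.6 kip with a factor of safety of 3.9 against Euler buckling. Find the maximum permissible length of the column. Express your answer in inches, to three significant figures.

Buckling occurs about the weak axis: I_min = h·b³/12 with b = 1.49 in (the shorter side).
I_min = 4.00×1.49³/12 = 1.103 in⁴
Required critical load P_cr = n·P = 3.9 × 74.6 = 290.9 kip = 2.909×10^5 lb
From P_cr = π²EI/(K·L)²:  L = (1/K)·√(π²EI/P_cr) = (1/0.5)·√(π²×2.83×10^7×1.103/2.909×10^5)
L = 65.1 in

L_max ≈ 65.1 in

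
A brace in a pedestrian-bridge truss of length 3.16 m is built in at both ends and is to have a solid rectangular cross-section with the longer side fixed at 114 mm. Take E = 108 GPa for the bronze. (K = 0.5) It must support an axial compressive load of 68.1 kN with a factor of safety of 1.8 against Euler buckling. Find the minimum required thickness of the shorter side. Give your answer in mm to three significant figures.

b ≈ 31.1 mm

Required P_cr = n·P = 1.8 × 68.1 = 122.6 kN
L_e = K·L = 0.5 × 3.16 = 1.580 m
Required I = P_cr·L_e²/(π²E) = 1.226×10^5 × 1.580² / (π² × 1.08×10^11) = 2.871×10^-7 m⁴
I_req = 2.871×10^5 mm⁴
Rectangle, weak axis: I_min = h·b³/12 with h = 114 mm fixed  ⇒  b = (12I/h)^(1/3) = 31.1 mm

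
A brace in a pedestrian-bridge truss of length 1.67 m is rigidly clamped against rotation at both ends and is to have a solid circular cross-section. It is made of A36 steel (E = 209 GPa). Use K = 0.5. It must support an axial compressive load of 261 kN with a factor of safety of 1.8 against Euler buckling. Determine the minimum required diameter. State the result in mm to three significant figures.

Required P_cr = n·P = 1.8 × 261 = 469.8 kN
L_e = K·L = 0.5 × 1.67 = 0.8350 m
Required I = P_cr·L_e²/(π²E) = 4.698×10^5 × 0.8350² / (π² × 2.09×10^11) = 1.588×10^-7 m⁴
I_req = 1.588×10^5 mm⁴
Solid circle: I = πd⁴/64  ⇒  d = (64I/π)^(1/4) = (64×1.588×10^5/π)^(1/4) = 42.4 mm

d ≈ 42.4 mm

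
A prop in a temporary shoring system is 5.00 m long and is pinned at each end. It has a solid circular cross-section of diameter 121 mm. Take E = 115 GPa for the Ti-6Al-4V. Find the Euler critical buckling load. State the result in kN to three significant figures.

P_cr ≈ 478 kN

I = πd⁴/64 = π×121⁴/64 = 1.052×10^7 mm⁴
I = 1.052×10^7 mm⁴ = 1.052×10^-5 m⁴
Effective length L_e = K·L = 1 × 5.00 = 5.000 m
P_cr = π²EI / L_e² = π² × 115×10⁹ × 1.052×10^-5 / 5.000² = 4.777×10^5 N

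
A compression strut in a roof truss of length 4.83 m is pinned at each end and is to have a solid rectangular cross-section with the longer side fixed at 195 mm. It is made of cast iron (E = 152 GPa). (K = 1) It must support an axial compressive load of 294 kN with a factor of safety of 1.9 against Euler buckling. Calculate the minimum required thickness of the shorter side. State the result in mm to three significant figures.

Required P_cr = n·P = 1.9 × 294 = 558.6 kN
L_e = K·L = 1 × 4.83 = 4.830 m
Required I = P_cr·L_e²/(π²E) = 5.586×10^5 × 4.830² / (π² × 1.52×10^11) = 8.687×10^-6 m⁴
I_req = 8.687×10^6 mm⁴
Rectangle, weak axis: I_min = h·b³/12 with h = 195 mm fixed  ⇒  b = (12I/h)^(1/3) = 81.2 mm

b ≈ 81.2 mm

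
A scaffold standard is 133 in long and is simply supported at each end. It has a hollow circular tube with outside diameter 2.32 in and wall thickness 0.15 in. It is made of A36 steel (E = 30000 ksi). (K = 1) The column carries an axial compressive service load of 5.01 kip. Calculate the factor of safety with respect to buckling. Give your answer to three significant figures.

Inner diameter d_i = 2.32 − 2×0.15 = 2.020 in
I = π(d_o⁴ − d_i⁴)/64 = π(2.32⁴ − 2.020⁴)/64 = 0.6048 in⁴
Effective length L_e = K·L = 1 × 133 = 133.0 in
P_cr = π²EI / L_e² = π² × 30000×10³ × 0.6048 / 133.0² = 1.012×10^4 lb
Factor of safety n = P_cr / P = 10.123 / 5.01 = 2.02

n ≈ 2.02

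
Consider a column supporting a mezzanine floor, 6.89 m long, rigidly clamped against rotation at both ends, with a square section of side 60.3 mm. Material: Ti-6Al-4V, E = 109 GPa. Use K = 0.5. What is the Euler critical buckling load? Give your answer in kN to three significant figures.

I = a⁴/12 = 60.3⁴/12 = 1.102×10^6 mm⁴
I = 1.102×10^6 mm⁴ = 1.102×10^-6 m⁴
Effective length L_e = K·L = 0.5 × 6.89 = 3.445 m
P_cr = π²EI / L_e² = π² × 109×10⁹ × 1.102×10^-6 / 3.445² = 9.987×10^4 N

P_cr ≈ 99.9 kN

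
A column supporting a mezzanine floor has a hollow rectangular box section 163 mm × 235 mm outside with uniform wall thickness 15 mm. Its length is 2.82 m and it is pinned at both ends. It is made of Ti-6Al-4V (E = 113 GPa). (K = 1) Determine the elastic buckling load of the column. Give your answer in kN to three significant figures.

P_cr ≈ 6260 kN

Inner dimensions: h_i = 235 − 2×15 = 205.0 mm, b_i = 163 − 2×15 = 133.0 mm
Weak-axis I_min = (h_o·b_o³ − h_i·b_i³)/12 with b_o = 163, b_i = 133.0 mm (shorter outer/inner sides).
I_min = (235×163³ − 205.0×133.0³)/12 = 4.462×10^7 mm⁴
I = 4.462×10^7 mm⁴ = 4.462×10^-5 m⁴
Effective length L_e = K·L = 1 × 2.82 = 2.820 m
P_cr = π²EI / L_e² = π² × 113×10⁹ × 4.462×10^-5 / 2.820² = 6.258×10^6 N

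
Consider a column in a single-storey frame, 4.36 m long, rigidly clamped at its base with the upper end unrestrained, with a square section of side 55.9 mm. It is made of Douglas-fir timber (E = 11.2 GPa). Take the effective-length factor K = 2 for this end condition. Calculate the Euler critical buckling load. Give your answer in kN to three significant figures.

P_cr ≈ 1.18 kN

I = a⁴/12 = 55.9⁴/12 = 8.137×10^5 mm⁴
I = 8.137×10^5 mm⁴ = 8.137×10^-7 m⁴
Effective length L_e = K·L = 2 × 4.36 = 8.720 m
P_cr = π²EI / L_e² = π² × 11.2×10⁹ × 8.137×10^-7 / 8.720² = 1.183×10^3 N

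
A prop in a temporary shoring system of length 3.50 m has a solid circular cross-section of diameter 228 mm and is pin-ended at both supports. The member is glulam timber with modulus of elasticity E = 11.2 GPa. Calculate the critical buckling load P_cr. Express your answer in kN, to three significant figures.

I = πd⁴/64 = π×228⁴/64 = 1.327×10^8 mm⁴
I = 1.327×10^8 mm⁴ = 1.327×10^-4 m⁴
Effective length L_e = K·L = 1 × 3.50 = 3.500 m
P_cr = π²EI / L_e² = π² × 11.2×10⁹ × 1.327×10^-4 / 3.500² = 1.197×10^6 N

P_cr ≈ 1200 kN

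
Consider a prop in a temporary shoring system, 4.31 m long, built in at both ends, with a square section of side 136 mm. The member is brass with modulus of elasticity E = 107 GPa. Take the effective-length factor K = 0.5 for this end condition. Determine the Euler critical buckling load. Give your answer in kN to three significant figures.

I = a⁴/12 = 136⁴/12 = 2.851×10^7 mm⁴
I = 2.851×10^7 mm⁴ = 2.851×10^-5 m⁴
Effective length L_e = K·L = 0.5 × 4.31 = 2.155 m
P_cr = π²EI / L_e² = π² × 107×10⁹ × 2.851×10^-5 / 2.155² = 6.483×10^6 N

P_cr ≈ 6480 kN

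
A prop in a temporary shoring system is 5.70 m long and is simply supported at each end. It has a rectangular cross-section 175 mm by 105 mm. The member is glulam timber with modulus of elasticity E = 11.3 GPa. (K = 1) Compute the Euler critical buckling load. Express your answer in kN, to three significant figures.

Buckling occurs about the weak axis: I_min = h·b³/12 with b = 105 mm (the shorter side).
I_min = 175×105³/12 = 1.688×10^7 mm⁴
I = 1.688×10^7 mm⁴ = 1.688×10^-5 m⁴
Effective length L_e = K·L = 1 × 5.70 = 5.700 m
P_cr = π²EI / L_e² = π² × 11.3×10⁹ × 1.688×10^-5 / 5.700² = 5.795×10^4 N

P_cr ≈ 57.9 kN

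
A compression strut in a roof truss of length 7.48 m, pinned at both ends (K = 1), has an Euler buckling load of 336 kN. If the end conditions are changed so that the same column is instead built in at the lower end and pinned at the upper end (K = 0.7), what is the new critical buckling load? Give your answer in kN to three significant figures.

P_cr ≈ 686 kN

P_cr ∝ 1/K², so P_cr,new = P_cr,old × (K_old/K_new)² = 336 × (1/0.7)²
= 336 × 2.041 = 686 kN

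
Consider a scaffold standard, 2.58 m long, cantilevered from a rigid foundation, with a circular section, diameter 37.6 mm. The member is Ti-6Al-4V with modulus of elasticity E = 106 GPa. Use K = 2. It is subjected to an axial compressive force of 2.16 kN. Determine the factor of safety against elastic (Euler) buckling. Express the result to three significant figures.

n ≈ 1.78

I = πd⁴/64 = π×37.6⁴/64 = 9.811×10^4 mm⁴
I = 9.811×10^4 mm⁴ = 9.811×10^-8 m⁴
Effective length L_e = K·L = 2 × 2.58 = 5.160 m
P_cr = π²EI / L_e² = π² × 106×10⁹ × 9.811×10^-8 / 5.160² = 3.855×10^3 N
Factor of safety n = P_cr / P = 3.8550 / 2.16 = 1.78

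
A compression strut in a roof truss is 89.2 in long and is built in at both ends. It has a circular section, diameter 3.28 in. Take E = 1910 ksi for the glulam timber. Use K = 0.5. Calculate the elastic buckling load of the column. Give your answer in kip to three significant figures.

I = πd⁴/64 = π×3.28⁴/64 = 5.682 in⁴
Effective length L_e = K·L = 0.5 × 89.2 = 44.60 in
P_cr = π²EI / L_e² = π² × 1910×10³ × 5.682 / 44.60² = 5.384×10^4 lb

P_cr ≈ 53.8 kip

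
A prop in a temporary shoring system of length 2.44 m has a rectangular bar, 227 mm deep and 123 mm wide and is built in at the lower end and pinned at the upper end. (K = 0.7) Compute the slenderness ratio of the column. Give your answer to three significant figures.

For a rectangle r_min = b/√12 = 123/√12 = 35.51 mm
L_e = K·L = 0.7 × 2.44 m = 1.708 m = 1708.0 mm
λ = L_e / r_min = 1708.0 / 35.51 = 48.1

λ ≈ 48.1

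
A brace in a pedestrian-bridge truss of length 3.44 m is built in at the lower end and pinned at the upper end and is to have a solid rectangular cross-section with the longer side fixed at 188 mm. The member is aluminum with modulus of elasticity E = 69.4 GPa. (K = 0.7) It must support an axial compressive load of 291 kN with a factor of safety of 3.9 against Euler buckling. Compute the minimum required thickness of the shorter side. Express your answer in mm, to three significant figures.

Required P_cr = n·P = 3.9 × 291 = 1135 kN
L_e = K·L = 0.7 × 3.44 = 2.408 m
Required I = P_cr·L_e²/(π²E) = 1.135×10^6 × 2.408² / (π² × 6.94×10^10) = 9.608×10^-6 m⁴
I_req = 9.608×10^6 mm⁴
Rectangle, weak axis: I_min = h·b³/12 with h = 188 mm fixed  ⇒  b = (12I/h)^(1/3) = 85.0 mm

b ≈ 85.0 mm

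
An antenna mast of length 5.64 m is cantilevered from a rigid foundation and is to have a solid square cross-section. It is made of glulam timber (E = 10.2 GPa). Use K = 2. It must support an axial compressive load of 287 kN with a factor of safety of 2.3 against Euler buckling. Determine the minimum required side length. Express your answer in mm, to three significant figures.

Required P_cr = n·P = 2.3 × 287 = 660.1 kN
L_e = K·L = 2 × 5.64 = 11.28 m
Required I = P_cr·L_e²/(π²E) = 6.601×10^5 × 11.28² / (π² × 1.02×10^10) = 8.343×10^-4 m⁴
I_req = 8.343×10^8 mm⁴
Solid square: I = a⁴/12  ⇒  a = (12I)^(1/4) = (12×8.343×10^8)^(1/4) = 316 mm

a ≈ 316 mm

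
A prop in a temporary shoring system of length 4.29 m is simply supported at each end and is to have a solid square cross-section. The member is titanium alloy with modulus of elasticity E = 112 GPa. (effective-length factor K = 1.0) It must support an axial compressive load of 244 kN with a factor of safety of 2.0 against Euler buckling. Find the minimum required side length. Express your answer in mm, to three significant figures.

Required P_cr = n·P = 2.0 × 244 = 488.0 kN
L_e = K·L = 1 × 4.29 = 4.290 m
Required I = P_cr·L_e²/(π²E) = 4.880×10^5 × 4.290² / (π² × 1.12×10^11) = 8.125×10^-6 m⁴
I_req = 8.125×10^6 mm⁴
Solid square: I = a⁴/12  ⇒  a = (12I)^(1/4) = (12×8.125×10^6)^(1/4) = 99.4 mm

a ≈ 99.4 mm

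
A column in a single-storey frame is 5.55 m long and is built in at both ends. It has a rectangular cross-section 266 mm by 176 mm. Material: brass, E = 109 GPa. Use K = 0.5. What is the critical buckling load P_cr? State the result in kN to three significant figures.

Buckling occurs about the weak axis: I_min = h·b³/12 with b = 176 mm (the shorter side).
I_min = 266×176³/12 = 1.208×10^8 mm⁴
I = 1.208×10^8 mm⁴ = 1.208×10^-4 m⁴
Effective length L_e = K·L = 0.5 × 5.55 = 2.775 m
P_cr = π²EI / L_e² = π² × 109×10⁹ × 1.208×10^-4 / 2.775² = 1.688×10^7 N

P_cr ≈ 16900 kN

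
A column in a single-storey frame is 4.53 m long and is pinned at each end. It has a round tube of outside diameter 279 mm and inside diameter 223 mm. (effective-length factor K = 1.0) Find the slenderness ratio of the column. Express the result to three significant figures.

d_o = 279 mm, d_i = 223 mm
I = π(d_o⁴ − d_i⁴)/64 = π(279⁴ − 223.0⁴)/64 = 1.760×10^8 mm⁴
A = 2.208×10^4 mm²;  r_min = √(I/A) = √(1.760×10^8/2.208×10^4) = 89.29 mm
L_e = K·L = 1 × 4.53 m = 4.530 m = 4530.0 mm
λ = L_e / r_min = 4530.0 / 89.29 = 50.7

λ ≈ 50.7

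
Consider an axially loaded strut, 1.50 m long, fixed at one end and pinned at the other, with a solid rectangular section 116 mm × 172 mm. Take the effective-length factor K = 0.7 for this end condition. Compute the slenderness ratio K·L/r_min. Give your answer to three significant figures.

For a rectangle r_min = b/√12 = 116/√12 = 33.49 mm
L_e = K·L = 0.7 × 1.50 m = 1.050 m = 1050.0 mm
λ = L_e / r_min = 1050.0 / 33.49 = 31.4

λ ≈ 31.4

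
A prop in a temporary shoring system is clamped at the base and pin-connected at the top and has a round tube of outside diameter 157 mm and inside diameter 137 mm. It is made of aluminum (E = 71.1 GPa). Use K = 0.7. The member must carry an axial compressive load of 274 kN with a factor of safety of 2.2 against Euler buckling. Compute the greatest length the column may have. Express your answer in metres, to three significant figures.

d_o = 157 mm, d_i = 137 mm
I = π(d_o⁴ − d_i⁴)/64 = π(157⁴ − 137.0⁴)/64 = 1.253×10^7 mm⁴
I = 1.253×10^-5 m⁴
Required critical load P_cr = n·P = 2.2 × 274 = 602.8 kN = 6.028×10^5 N
From P_cr = π²EI/(K·L)²:  L = (1/K)·√(π²EI/P_cr) = (1/0.7)·√(π²×7.11×10^10×1.253×10^-5/6.028×10^5)
L = 5.46 m

L_max ≈ 5.46 m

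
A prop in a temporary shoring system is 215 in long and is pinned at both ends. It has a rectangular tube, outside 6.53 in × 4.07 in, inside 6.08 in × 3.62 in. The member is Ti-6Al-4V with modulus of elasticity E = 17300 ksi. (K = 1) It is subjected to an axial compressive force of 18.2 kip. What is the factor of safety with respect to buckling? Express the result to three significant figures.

Weak-axis I_min = (h_o·b_o³ − h_i·b_i³)/12 with b_o = 4.07, b_i = 3.620 in (shorter outer/inner sides).
I_min = (6.53×4.07³ − 6.080×3.620³)/12 = 12.65 in⁴
Effective length L_e = K·L = 1 × 215 = 215.0 in
P_cr = π²EI / L_e² = π² × 17300×10³ × 12.65 / 215.0² = 4.673×10^4 lb
Factor of safety n = P_cr / P = 46.734 / 18.2 = 2.57

n ≈ 2.57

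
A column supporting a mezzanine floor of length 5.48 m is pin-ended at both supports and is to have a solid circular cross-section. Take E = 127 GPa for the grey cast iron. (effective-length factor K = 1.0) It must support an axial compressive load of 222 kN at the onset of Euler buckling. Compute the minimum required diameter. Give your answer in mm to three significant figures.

L_e = K·L = 1 × 5.48 = 5.480 m
Required I = P_cr·L_e²/(π²E) = 2.220×10^5 × 5.480² / (π² × 1.27×10^11) = 5.319×10^-6 m⁴
I_req = 5.319×10^6 mm⁴
Solid circle: I = πd⁴/64  ⇒  d = (64I/π)^(1/4) = (64×5.319×10^6/π)^(1/4) = 102 mm

d ≈ 102 mm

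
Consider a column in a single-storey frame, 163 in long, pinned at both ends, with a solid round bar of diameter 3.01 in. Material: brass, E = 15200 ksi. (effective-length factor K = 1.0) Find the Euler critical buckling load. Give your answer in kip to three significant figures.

P_cr ≈ 22.8 kip

I = πd⁴/64 = π×3.01⁴/64 = 4.029 in⁴
Effective length L_e = K·L = 1 × 163 = 163.0 in
P_cr = π²EI / L_e² = π² × 15200×10³ × 4.029 / 163.0² = 2.275×10^4 lb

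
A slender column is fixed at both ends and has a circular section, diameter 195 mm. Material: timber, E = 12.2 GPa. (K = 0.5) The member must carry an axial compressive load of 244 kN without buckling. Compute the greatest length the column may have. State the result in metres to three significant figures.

L_max ≈ 11.8 m

I = πd⁴/64 = π×195⁴/64 = 7.098×10^7 mm⁴
I = 7.098×10^-5 m⁴
At the buckling limit P_cr = P = 2.440×10^5 N
From P_cr = π²EI/(K·L)²:  L = (1/K)·√(π²EI/P_cr) = (1/0.5)·√(π²×1.22×10^10×7.098×10^-5/2.440×10^5)
L = 11.8 m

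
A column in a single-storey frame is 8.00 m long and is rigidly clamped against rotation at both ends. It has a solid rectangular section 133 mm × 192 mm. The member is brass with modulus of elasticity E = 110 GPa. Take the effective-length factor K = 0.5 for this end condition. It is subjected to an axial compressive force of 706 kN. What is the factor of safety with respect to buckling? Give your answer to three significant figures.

n ≈ 3.62

Buckling occurs about the weak axis: I_min = h·b³/12 with b = 133 mm (the shorter side).
I_min = 192×133³/12 = 3.764×10^7 mm⁴
I = 3.764×10^7 mm⁴ = 3.764×10^-5 m⁴
Effective length L_e = K·L = 0.5 × 8.00 = 4.000 m
P_cr = π²EI / L_e² = π² × 110×10⁹ × 3.764×10^-5 / 4.000² = 2.554×10^6 N
Factor of safety n = P_cr / P = 2554.2 / 706 = 3.62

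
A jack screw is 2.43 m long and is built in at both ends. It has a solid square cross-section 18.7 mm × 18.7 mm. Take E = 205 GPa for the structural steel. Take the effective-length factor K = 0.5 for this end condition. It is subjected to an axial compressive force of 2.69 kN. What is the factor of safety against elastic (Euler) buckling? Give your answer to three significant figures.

n ≈ 5.19

I = a⁴/12 = 18.7⁴/12 = 1.019×10^4 mm⁴
I = 1.019×10^4 mm⁴ = 1.019×10^-8 m⁴
Effective length L_e = K·L = 0.5 × 2.43 = 1.215 m
P_cr = π²EI / L_e² = π² × 205×10⁹ × 1.019×10^-8 / 1.215² = 1.397×10^4 N
Factor of safety n = P_cr / P = 13.966 / 2.69 = 5.19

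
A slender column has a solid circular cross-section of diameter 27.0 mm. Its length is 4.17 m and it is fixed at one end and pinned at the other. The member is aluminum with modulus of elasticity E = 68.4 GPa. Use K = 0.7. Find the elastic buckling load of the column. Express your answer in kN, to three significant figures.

I = πd⁴/64 = π×27.0⁴/64 = 2.609×10^4 mm⁴
I = 2.609×10^4 mm⁴ = 2.609×10^-8 m⁴
Effective length L_e = K·L = 0.7 × 4.17 = 2.919 m
P_cr = π²EI / L_e² = π² × 68.4×10⁹ × 2.609×10^-8 / 2.919² = 2.067×10^3 N

P_cr ≈ 2.07 kN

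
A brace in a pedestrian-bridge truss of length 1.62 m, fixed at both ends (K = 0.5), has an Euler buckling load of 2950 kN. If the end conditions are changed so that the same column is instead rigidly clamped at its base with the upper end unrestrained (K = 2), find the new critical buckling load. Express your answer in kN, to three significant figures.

P_cr ≈ 184 kN

P_cr ∝ 1/K², so P_cr,new = P_cr,old × (K_old/K_new)² = 2950 × (0.5/2)²
= 2950 × 0.06250 = 184 kN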